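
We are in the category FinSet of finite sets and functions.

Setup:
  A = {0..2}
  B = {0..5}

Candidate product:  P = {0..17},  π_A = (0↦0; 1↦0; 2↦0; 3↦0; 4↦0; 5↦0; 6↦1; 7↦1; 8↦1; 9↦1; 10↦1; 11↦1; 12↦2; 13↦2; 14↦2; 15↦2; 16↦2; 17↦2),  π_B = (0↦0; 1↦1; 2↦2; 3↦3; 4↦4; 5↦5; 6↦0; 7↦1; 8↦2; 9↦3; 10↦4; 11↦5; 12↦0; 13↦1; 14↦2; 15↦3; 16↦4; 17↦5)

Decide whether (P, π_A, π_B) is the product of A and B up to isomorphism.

|A|·|B| = 3·6 = 18;  |P| = 18
Check the pairing map k ↦ (π_A(k), π_B(k)):
  0 ↦ (0,0)
  1 ↦ (0,1)
  2 ↦ (0,2)
  3 ↦ (0,3)
  4 ↦ (0,4)
  5 ↦ (0,5)
  6 ↦ (1,0)
  7 ↦ (1,1)
  8 ↦ (1,2)
  9 ↦ (1,3)
  10 ↦ (1,4)
  11 ↦ (1,5)
  12 ↦ (2,0)
  13 ↦ (2,1)
  14 ↦ (2,2)
  15 ↦ (2,3)
  16 ↦ (2,4)
  17 ↦ (2,5)
distinct pairs in image: 18 / 18 needed
  → bijection onto A×B; projections well-typed.

Answer: VALID PRODUCT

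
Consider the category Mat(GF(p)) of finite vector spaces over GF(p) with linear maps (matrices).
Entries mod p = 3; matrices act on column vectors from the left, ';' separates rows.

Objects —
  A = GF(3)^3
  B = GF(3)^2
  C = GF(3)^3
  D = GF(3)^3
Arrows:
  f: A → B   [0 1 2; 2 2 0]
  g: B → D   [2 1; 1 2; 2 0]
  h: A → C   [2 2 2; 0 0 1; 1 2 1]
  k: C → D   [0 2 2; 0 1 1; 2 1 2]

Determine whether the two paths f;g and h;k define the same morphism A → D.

Answer: COMMUTES

Work:
1) trace f;g:
  e0=[1,0,0] f→[0,2] g→[2,1,0]
  e1=[0,1,0] f→[1,2] g→[1,2,2]
  e2=[0,0,1] f→[2,0] g→[1,2,1]
  result₁ = [2 1 1; 1 2 2; 0 2 1]
2) trace h;k:
  e0=[1,0,0] h→[2,0,1] k→[2,1,0]
  e1=[0,1,0] h→[2,0,2] k→[1,2,2]
  e2=[0,0,1] h→[2,1,1] k→[1,2,1]
  result₂ = [2 1 1; 1 2 2; 0 2 1]
Equal? YES — commutes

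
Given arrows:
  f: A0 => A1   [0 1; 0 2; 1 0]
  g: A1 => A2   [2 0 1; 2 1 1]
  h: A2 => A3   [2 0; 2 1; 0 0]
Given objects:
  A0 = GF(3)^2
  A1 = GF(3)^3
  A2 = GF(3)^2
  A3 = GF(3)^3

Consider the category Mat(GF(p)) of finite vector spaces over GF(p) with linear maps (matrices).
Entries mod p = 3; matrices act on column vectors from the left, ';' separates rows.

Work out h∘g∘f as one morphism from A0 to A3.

Answer: [2 1; 0 2; 0 0]

Work:
  e0=[1,0] f=>[0,0,1] g=>[1,1] h=>[2,0,0]
  e1=[0,1] f=>[1,2,0] g=>[2,1] h=>[1,2,0]
composite: [2 1; 0 2; 0 0]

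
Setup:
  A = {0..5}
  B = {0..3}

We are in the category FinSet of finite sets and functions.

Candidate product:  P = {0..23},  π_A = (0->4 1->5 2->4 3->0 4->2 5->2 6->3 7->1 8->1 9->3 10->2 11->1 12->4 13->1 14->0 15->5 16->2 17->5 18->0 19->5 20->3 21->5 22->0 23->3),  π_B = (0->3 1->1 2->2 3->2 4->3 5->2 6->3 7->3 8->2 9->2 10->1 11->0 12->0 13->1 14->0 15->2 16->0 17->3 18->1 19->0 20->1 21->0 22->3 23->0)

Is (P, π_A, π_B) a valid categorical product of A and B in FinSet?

Answer: NOT A VALID PRODUCT — duplicate pair at indices 19,21

Trace:
|A|·|B| = 6·4 = 24;  |P| = 24
Check the pairing map k ↦ (π_A(k), π_B(k)):
  0 -> (4,3)
  1 -> (5,1)
  2 -> (4,2)
  3 -> (0,2)
  4 -> (2,3)
  5 -> (2,2)
  6 -> (3,3)
  7 -> (1,3)
  8 -> (1,2)
  9 -> (3,2)
  10 -> (2,1)
  11 -> (1,0)
  12 -> (4,0)
  13 -> (1,1)
  14 -> (0,0)
  15 -> (5,2)
  16 -> (2,0)
  17 -> (5,3)
  18 -> (0,1)
  19 -> (5,0)
  20 -> (3,1)
  21 -> (5,0)  ✗ repeats pair of k=19
  22 -> (0,3)
  23 -> (3,0)
distinct pairs in image: 23 / 24 needed
  → (5,0) hit at k=19 and k=21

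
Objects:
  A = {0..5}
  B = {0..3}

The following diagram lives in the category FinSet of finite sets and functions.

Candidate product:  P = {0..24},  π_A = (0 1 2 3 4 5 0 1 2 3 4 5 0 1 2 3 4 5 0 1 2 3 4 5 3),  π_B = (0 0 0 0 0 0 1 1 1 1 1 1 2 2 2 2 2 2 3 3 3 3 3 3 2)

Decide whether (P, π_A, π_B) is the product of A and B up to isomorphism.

|A|·|B| = 6·4 = 24;  |P| = 25
  → cardinalities differ; no bijection possible.

Answer: NOT A VALID PRODUCT — |P|=25 ≠ |A|·|B|=24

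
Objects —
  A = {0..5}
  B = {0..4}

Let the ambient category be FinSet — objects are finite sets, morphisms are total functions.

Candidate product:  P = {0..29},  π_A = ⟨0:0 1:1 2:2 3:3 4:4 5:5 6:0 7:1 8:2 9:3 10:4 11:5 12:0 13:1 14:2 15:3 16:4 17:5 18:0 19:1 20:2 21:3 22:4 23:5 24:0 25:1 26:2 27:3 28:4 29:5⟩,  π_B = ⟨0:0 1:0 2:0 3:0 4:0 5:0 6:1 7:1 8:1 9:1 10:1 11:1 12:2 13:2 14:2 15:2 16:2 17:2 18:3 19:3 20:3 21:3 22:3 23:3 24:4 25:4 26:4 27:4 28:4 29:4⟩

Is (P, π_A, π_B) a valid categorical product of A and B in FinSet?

Answer: VALID PRODUCT

Work:
|A|·|B| = 6·5 = 30;  |P| = 30
Check the pairing map k ↦ (π_A(k), π_B(k)):
  0 : (0,0)
  1 : (1,0)
  2 : (2,0)
  3 : (3,0)
  4 : (4,0)
  5 : (5,0)
  6 : (0,1)
  7 : (1,1)
  8 : (2,1)
  9 : (3,1)
  10 : (4,1)
  11 : (5,1)
  12 : (0,2)
  13 : (1,2)
  14 : (2,2)
  15 : (3,2)
  16 : (4,2)
  17 : (5,2)
  18 : (0,3)
  19 : (1,3)
  20 : (2,3)
  21 : (3,3)
  22 : (4,3)
  23 : (5,3)
  24 : (0,4)
  25 : (1,4)
  26 : (2,4)
  27 : (3,4)
  28 : (4,4)
  29 : (5,4)
distinct pairs in image: 30 / 30 needed
  → bijection onto A×B; projections well-typed.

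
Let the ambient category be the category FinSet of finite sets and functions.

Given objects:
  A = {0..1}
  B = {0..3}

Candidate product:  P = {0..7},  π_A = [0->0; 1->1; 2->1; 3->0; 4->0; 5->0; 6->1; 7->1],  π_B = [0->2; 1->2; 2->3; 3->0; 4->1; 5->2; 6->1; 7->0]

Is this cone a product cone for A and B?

|A|·|B| = 2·4 = 8;  |P| = 8
Check the pairing map k ↦ (π_A(k), π_B(k)):
  0 -> (0,2)
  1 -> (1,2)
  2 -> (1,3)
  3 -> (0,0)
  4 -> (0,1)
  5 -> (0,2)  ✗ repeats pair of k=0
  6 -> (1,1)
  7 -> (1,0)
distinct pairs in image: 7 / 8 needed
  → (0,2) hit at k=0 and k=5

Answer: NOT A VALID PRODUCT — duplicate pair at indices 0,5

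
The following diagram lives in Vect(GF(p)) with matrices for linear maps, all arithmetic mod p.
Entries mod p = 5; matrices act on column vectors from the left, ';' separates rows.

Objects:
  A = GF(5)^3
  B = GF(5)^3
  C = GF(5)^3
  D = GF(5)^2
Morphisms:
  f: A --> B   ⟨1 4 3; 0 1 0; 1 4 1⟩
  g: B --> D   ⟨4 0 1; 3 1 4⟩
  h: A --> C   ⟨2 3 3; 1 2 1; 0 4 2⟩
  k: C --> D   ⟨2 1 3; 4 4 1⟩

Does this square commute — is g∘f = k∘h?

Answer: COMMUTES

Work:
Along f;g (path 1):
  e0=⟨1,0,0⟩ f-->⟨1,0,1⟩ g-->⟨0,2⟩
  e1=⟨0,1,0⟩ f-->⟨4,1,4⟩ g-->⟨0,4⟩
  e2=⟨0,0,1⟩ f-->⟨3,0,1⟩ g-->⟨3,3⟩
  result₁ = ⟨0 0 3; 2 4 3⟩
Along h;k (path 2):
  e0=⟨1,0,0⟩ h-->⟨2,1,0⟩ k-->⟨0,2⟩
  e1=⟨0,1,0⟩ h-->⟨3,2,4⟩ k-->⟨0,4⟩
  e2=⟨0,0,1⟩ h-->⟨3,1,2⟩ k-->⟨3,3⟩
  result₂ = ⟨0 0 3; 2 4 3⟩
Equal? same morphism ✓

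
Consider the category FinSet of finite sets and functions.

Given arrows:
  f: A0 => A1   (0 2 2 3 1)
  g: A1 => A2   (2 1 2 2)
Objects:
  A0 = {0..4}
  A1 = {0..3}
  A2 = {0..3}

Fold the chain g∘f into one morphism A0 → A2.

  0 f=>0 g=>2
  1 f=>2 g=>2
  2 f=>2 g=>2
  3 f=>3 g=>2
  4 f=>1 g=>1
result: (2 2 2 2 1)

Answer: (2 2 2 2 1)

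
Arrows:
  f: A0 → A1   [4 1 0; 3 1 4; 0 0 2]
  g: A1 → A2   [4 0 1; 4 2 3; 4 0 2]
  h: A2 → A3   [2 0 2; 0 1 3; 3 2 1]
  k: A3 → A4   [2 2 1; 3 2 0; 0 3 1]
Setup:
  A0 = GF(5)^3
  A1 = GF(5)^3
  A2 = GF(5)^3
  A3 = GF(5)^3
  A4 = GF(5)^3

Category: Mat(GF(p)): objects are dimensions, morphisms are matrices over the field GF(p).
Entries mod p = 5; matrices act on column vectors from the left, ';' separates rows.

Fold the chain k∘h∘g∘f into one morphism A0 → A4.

  e0=(1,0,0) f→(4,3,0) g→(1,2,1) h→(4,0,3) k→(1,2,3)
  e1=(0,1,0) f→(1,1,0) g→(4,1,4) h→(1,3,3) k→(1,4,2)
  e2=(0,0,1) f→(0,4,2) g→(2,4,4) h→(2,1,3) k→(4,3,1)
composite: [1 1 4; 2 4 3; 3 2 1]

Answer: [1 1 4; 2 4 3; 3 2 1]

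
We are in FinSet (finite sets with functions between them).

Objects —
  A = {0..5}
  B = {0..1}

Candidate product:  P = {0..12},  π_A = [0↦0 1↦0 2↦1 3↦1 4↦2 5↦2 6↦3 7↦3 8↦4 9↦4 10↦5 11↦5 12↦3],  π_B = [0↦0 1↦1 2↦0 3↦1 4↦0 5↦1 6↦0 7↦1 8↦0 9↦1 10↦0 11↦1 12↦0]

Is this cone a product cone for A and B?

Answer: NOT A VALID PRODUCT — |P|=13 ≠ |A|·|B|=12

Derivation:
|A|·|B| = 6·2 = 12;  |P| = 13
  → cardinalities differ; no bijection possible.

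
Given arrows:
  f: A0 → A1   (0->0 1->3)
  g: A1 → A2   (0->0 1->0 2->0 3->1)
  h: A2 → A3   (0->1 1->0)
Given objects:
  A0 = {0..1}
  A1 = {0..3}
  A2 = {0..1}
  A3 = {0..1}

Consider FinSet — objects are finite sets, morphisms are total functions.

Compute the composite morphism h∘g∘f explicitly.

Answer: (0->1 1->0)

Derivation:
  0 f→0 g→0 h→1
  1 f→3 g→1 h→0
result: (0->1 1->0)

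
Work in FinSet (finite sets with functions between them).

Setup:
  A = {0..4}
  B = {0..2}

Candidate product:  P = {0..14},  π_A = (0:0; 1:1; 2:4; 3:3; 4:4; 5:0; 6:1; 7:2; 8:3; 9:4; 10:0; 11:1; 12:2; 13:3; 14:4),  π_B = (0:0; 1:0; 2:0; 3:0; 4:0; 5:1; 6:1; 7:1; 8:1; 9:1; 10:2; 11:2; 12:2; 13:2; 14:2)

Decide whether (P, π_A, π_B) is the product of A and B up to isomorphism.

|A|·|B| = 5·3 = 15;  |P| = 15
Check the pairing map k ↦ (π_A(k), π_B(k)):
  0 : (0,0)
  1 : (1,0)
  2 : (4,0)
  3 : (3,0)
  4 : (4,0)  ✗ repeats pair of k=2
  5 : (0,1)
  6 : (1,1)
  7 : (2,1)
  8 : (3,1)
  9 : (4,1)
  10 : (0,2)
  11 : (1,2)
  12 : (2,2)
  13 : (3,2)
  14 : (4,2)
distinct pairs in image: 14 / 15 needed
  → (4,0) hit at k=2 and k=4

Answer: NOT A VALID PRODUCT — duplicate pair at indices 4,2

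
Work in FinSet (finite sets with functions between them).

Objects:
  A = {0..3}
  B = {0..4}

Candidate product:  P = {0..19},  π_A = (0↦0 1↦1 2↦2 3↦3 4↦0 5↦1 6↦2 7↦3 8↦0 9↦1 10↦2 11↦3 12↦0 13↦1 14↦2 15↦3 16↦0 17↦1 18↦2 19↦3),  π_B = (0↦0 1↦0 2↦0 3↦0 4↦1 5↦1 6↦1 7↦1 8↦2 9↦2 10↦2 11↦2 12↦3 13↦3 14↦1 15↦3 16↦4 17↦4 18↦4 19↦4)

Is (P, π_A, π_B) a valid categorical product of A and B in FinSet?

Answer: NOT A VALID PRODUCT — duplicate pair at indices 6,14

Trace:
|A|·|B| = 4·5 = 20;  |P| = 20
Check the pairing map k ↦ (π_A(k), π_B(k)):
  0 ↦ (0,0)
  1 ↦ (1,0)
  2 ↦ (2,0)
  3 ↦ (3,0)
  4 ↦ (0,1)
  5 ↦ (1,1)
  6 ↦ (2,1)
  7 ↦ (3,1)
  8 ↦ (0,2)
  9 ↦ (1,2)
  10 ↦ (2,2)
  11 ↦ (3,2)
  12 ↦ (0,3)
  13 ↦ (1,3)
  14 ↦ (2,1)  ✗ repeats pair of k=6
  15 ↦ (3,3)
  16 ↦ (0,4)
  17 ↦ (1,4)
  18 ↦ (2,4)
  19 ↦ (3,4)
distinct pairs in image: 19 / 20 needed
  → (2,1) hit at k=6 and k=14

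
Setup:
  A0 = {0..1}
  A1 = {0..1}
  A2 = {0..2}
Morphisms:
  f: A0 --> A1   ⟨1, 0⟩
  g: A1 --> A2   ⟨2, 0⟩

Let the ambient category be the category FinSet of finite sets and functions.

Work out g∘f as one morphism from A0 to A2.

Answer: ⟨0, 2⟩

Work:
  0 f-->1 g-->0
  1 f-->0 g-->2
⟦path⟧: ⟨0, 2⟩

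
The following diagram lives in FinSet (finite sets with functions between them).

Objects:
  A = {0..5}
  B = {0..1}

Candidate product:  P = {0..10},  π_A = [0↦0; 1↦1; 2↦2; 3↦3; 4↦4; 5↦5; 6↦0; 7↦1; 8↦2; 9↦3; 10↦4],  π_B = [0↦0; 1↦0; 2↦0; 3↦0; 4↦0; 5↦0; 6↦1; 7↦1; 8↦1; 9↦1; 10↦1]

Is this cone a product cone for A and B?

Answer: NOT A VALID PRODUCT — |P|=11 ≠ |A|·|B|=12

Derivation:
|A|·|B| = 6·2 = 12;  |P| = 11
  → cardinalities differ; no bijection possible.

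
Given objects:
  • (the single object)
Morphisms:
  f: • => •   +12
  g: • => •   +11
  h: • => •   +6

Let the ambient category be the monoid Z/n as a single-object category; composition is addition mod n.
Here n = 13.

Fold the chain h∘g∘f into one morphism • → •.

  0 +12≡12 +11≡10 +6≡3  (mod 13)
result: +3

Answer: +3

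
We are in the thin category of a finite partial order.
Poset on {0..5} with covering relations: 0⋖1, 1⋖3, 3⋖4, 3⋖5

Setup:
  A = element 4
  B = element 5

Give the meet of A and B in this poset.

{x : x≤A ∧ x≤B} = {0,1,3}  (A=4, B=5)
  0 ≤ 3
  1 ≤ 3
  3 ≤ 3
glb = 3

Answer: A∧B = 3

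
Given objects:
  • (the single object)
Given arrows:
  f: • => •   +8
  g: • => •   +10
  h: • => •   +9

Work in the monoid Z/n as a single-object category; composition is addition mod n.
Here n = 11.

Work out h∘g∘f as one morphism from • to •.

  0 +8≡8 +10≡7 +9≡5  (mod 11)
composite: +5

Answer: +5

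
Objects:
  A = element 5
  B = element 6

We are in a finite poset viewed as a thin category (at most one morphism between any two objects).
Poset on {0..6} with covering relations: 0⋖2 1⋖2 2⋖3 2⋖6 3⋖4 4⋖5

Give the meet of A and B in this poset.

{x : x⊑A ∧ x⊑B} = {0,1,2}  (A=5, B=6)
  0 ⊑ 2
  1 ⊑ 2
  2 ⊑ 2
glb = 2

Answer: A∧B = 2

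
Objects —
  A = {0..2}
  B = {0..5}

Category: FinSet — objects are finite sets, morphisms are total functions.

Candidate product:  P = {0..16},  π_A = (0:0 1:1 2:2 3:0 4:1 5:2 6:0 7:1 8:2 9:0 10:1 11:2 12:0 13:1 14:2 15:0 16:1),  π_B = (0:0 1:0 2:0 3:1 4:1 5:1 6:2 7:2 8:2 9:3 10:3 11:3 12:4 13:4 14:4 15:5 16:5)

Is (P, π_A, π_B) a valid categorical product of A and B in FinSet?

Answer: NOT A VALID PRODUCT — |P|=17 ≠ |A|·|B|=18

Trace:
|A|·|B| = 3·6 = 18;  |P| = 17
  → cardinalities differ; no bijection possible.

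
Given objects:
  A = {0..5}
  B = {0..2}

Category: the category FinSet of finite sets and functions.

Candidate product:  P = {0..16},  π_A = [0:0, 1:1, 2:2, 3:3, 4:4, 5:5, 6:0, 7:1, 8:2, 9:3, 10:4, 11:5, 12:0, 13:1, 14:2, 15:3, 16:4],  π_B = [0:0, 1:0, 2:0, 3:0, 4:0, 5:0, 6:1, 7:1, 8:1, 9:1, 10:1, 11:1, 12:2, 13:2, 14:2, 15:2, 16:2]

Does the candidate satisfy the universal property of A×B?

|A|·|B| = 6·3 = 18;  |P| = 17
  → cardinalities differ; no bijection possible.

Answer: NOT A VALID PRODUCT — |P|=17 ≠ |A|·|B|=18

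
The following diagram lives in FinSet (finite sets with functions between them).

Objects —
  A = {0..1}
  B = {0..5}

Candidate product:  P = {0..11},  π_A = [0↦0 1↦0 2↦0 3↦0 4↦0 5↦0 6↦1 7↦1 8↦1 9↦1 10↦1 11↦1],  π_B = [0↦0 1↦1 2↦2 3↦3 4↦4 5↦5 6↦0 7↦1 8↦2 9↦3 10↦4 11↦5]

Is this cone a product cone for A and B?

|A|·|B| = 2·6 = 12;  |P| = 12
Check the pairing map k ↦ (π_A(k), π_B(k)):
  0 ↦ (0,0)
  1 ↦ (0,1)
  2 ↦ (0,2)
  3 ↦ (0,3)
  4 ↦ (0,4)
  5 ↦ (0,5)
  6 ↦ (1,0)
  7 ↦ (1,1)
  8 ↦ (1,2)
  9 ↦ (1,3)
  10 ↦ (1,4)
  11 ↦ (1,5)
distinct pairs in image: 12 / 12 needed
  → bijection onto A×B; projections well-typed.

Answer: VALID PRODUCT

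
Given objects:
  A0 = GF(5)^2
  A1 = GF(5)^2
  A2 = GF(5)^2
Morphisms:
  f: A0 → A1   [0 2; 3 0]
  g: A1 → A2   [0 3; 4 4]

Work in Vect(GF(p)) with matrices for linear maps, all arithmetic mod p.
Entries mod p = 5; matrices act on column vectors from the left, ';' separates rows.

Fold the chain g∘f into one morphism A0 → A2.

Answer: [4 0; 2 3]

Work:
  e0=[1,0] f→[0,3] g→[4,2]
  e1=[0,1] f→[2,0] g→[0,3]
result: [4 0; 2 3]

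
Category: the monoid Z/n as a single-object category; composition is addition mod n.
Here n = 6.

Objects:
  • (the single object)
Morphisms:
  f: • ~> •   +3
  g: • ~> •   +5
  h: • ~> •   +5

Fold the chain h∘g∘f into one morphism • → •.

Answer: +1

Work:
  0 +3≡3 +5≡2 +5≡1  (mod 6)
result: +1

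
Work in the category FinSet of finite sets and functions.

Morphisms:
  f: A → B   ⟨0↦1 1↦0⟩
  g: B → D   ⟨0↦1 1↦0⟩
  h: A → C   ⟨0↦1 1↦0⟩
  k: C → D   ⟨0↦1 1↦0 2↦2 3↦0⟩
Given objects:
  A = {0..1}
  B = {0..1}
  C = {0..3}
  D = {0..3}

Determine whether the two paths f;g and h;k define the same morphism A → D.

Answer: COMMUTES

Work:
Along f;g (path 1):
  0 f→1 g→0
  1 f→0 g→1
  result₁ = ⟨0↦0 1↦1⟩
Along h;k (path 2):
  0 h→1 k→0
  1 h→0 k→1
  result₂ = ⟨0↦0 1↦1⟩
Equal? YES — commutes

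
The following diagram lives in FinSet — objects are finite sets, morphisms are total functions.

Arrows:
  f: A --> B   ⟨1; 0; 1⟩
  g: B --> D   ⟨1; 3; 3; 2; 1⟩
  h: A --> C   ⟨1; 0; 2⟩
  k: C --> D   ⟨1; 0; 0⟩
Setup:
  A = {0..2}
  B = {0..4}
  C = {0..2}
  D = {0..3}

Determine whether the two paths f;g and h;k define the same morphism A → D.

1) trace f;g:
  0 f-->1 g-->3
  1 f-->0 g-->1
  2 f-->1 g-->3
  composite₁ = ⟨3; 1; 3⟩
2) trace h;k:
  0 h-->1 k-->0
  1 h-->0 k-->1
  2 h-->2 k-->0
  composite₂ = ⟨0; 1; 0⟩
Equal? NO — does not commute

Answer: DOES NOT COMMUTE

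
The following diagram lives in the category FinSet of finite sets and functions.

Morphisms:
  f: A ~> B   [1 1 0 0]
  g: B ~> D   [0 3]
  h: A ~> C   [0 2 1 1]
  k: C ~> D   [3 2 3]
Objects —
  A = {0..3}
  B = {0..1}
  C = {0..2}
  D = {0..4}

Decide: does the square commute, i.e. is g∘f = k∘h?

Answer: DOES NOT COMMUTE

Work:
Path 1 = f;g:
  0 f~>1 g~>3
  1 f~>1 g~>3
  2 f~>0 g~>0
  3 f~>0 g~>0
  composite₁ = [3 3 0 0]
Path 2 = h;k:
  0 h~>0 k~>3
  1 h~>2 k~>3
  2 h~>1 k~>2
  3 h~>1 k~>2
  composite₂ = [3 3 2 2]
Equal? differ; not commutative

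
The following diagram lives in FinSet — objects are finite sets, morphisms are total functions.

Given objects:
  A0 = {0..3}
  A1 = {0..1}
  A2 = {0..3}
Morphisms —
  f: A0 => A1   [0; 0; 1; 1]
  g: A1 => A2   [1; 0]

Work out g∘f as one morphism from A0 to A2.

  0 f=>0 g=>1
  1 f=>0 g=>1
  2 f=>1 g=>0
  3 f=>1 g=>0
composite: [1; 1; 0; 0]

Answer: [1; 1; 0; 0]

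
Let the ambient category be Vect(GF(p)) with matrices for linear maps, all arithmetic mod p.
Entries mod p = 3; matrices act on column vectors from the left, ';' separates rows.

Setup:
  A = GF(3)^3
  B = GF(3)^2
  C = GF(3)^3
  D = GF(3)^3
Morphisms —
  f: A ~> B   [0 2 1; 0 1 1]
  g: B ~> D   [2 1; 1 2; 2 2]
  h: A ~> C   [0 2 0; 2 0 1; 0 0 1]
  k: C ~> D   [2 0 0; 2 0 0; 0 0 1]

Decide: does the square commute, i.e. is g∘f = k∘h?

Answer: DOES NOT COMMUTE

Work:
Path 1 = f;g:
  e0=(1,0,0) f~>(0,0) g~>(0,0,0)
  e1=(0,1,0) f~>(2,1) g~>(2,1,0)
  e2=(0,0,1) f~>(1,1) g~>(0,0,1)
  result₁ = [0 2 0; 0 1 0; 0 0 1]
Path 2 = h;k:
  e0=(1,0,0) h~>(0,2,0) k~>(0,0,0)
  e1=(0,1,0) h~>(2,0,0) k~>(1,1,0)
  e2=(0,0,1) h~>(0,1,1) k~>(0,0,1)
  result₂ = [0 1 0; 0 1 0; 0 0 1]
Equal? differ; not commutative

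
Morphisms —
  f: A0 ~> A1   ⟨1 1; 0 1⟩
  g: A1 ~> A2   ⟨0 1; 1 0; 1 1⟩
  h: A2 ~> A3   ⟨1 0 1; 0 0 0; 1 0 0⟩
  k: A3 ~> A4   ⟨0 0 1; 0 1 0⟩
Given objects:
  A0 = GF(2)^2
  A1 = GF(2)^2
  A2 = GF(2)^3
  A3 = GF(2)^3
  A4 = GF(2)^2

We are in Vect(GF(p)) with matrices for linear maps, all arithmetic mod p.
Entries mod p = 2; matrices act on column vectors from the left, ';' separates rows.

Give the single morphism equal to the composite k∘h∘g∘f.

Answer: ⟨0 1; 0 0⟩

Derivation:
  e0=⟨1,0⟩ f~>⟨1,0⟩ g~>⟨0,1,1⟩ h~>⟨1,0,0⟩ k~>⟨0,0⟩
  e1=⟨0,1⟩ f~>⟨1,1⟩ g~>⟨1,1,0⟩ h~>⟨1,0,1⟩ k~>⟨1,0⟩
⟦path⟧: ⟨0 1; 0 0⟩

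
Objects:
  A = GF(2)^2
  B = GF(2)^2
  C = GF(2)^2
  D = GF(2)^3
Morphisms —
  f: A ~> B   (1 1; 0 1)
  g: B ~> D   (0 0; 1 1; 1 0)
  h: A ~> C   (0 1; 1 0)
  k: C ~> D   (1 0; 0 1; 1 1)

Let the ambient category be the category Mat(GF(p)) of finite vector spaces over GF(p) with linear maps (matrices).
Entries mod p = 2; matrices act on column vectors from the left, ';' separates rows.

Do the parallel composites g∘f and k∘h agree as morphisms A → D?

Answer: DOES NOT COMMUTE

Work:
1) trace f;g:
  e0=(1,0) f~>(1,0) g~>(0,1,1)
  e1=(0,1) f~>(1,1) g~>(0,0,1)
  ⟦path⟧₁ = (0 0; 1 0; 1 1)
2) trace h;k:
  e0=(1,0) h~>(0,1) k~>(0,1,1)
  e1=(0,1) h~>(1,0) k~>(1,0,1)
  ⟦path⟧₂ = (0 1; 1 0; 1 1)
Equal? differ; not commutative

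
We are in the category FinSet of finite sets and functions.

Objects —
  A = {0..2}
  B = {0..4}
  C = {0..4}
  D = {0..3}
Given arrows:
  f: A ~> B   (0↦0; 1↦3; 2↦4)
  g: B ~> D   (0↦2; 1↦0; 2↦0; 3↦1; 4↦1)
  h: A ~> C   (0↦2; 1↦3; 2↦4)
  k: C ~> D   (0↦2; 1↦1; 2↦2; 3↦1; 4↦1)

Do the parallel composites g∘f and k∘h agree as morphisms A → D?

Answer: COMMUTES

Work:
Path 1 = f;g:
  0 f~>0 g~>2
  1 f~>3 g~>1
  2 f~>4 g~>1
  result₁ = (0↦2; 1↦1; 2↦1)
Path 2 = h;k:
  0 h~>2 k~>2
  1 h~>3 k~>1
  2 h~>4 k~>1
  result₂ = (0↦2; 1↦1; 2↦1)
Equal? same morphism ✓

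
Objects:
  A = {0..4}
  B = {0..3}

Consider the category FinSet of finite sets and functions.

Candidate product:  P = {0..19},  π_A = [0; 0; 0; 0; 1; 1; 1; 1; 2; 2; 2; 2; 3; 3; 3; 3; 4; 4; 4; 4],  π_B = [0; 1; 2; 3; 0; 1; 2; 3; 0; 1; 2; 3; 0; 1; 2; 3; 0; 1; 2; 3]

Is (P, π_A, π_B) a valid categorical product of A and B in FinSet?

|A|·|B| = 5·4 = 20;  |P| = 20
Check the pairing map k ↦ (π_A(k), π_B(k)):
  0 ↦ (0,0)
  1 ↦ (0,1)
  2 ↦ (0,2)
  3 ↦ (0,3)
  4 ↦ (1,0)
  5 ↦ (1,1)
  6 ↦ (1,2)
  7 ↦ (1,3)
  8 ↦ (2,0)
  9 ↦ (2,1)
  10 ↦ (2,2)
  11 ↦ (2,3)
  12 ↦ (3,0)
  13 ↦ (3,1)
  14 ↦ (3,2)
  15 ↦ (3,3)
  16 ↦ (4,0)
  17 ↦ (4,1)
  18 ↦ (4,2)
  19 ↦ (4,3)
distinct pairs in image: 20 / 20 needed
  → bijection onto A×B; projections well-typed.

Answer: VALID PRODUCT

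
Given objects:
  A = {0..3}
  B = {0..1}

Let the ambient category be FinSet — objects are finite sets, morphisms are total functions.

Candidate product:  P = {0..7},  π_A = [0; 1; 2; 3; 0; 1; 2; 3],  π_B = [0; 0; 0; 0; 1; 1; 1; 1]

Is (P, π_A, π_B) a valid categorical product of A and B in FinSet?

Answer: VALID PRODUCT

Work:
|A|·|B| = 4·2 = 8;  |P| = 8
Check the pairing map k ↦ (π_A(k), π_B(k)):
  0 : (0,0)
  1 : (1,0)
  2 : (2,0)
  3 : (3,0)
  4 : (0,1)
  5 : (1,1)
  6 : (2,1)
  7 : (3,1)
distinct pairs in image: 8 / 8 needed
  → bijection onto A×B; projections well-typed.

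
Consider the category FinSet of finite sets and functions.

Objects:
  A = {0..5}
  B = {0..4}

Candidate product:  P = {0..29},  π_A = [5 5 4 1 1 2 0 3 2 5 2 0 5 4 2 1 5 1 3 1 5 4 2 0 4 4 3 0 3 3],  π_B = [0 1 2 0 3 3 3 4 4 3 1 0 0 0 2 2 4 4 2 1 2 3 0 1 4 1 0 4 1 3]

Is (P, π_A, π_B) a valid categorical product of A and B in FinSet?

|A|·|B| = 6·5 = 30;  |P| = 30
Check the pairing map k ↦ (π_A(k), π_B(k)):
  0 ↦ (5,0)
  1 ↦ (5,1)
  2 ↦ (4,2)
  3 ↦ (1,0)
  4 ↦ (1,3)
  5 ↦ (2,3)
  6 ↦ (0,3)
  7 ↦ (3,4)
  8 ↦ (2,4)
  9 ↦ (5,3)
  10 ↦ (2,1)
  11 ↦ (0,0)
  12 ↦ (5,0)  ✗ repeats pair of k=0
  13 ↦ (4,0)
  14 ↦ (2,2)
  15 ↦ (1,2)
  16 ↦ (5,4)
  17 ↦ (1,4)
  18 ↦ (3,2)
  19 ↦ (1,1)
  20 ↦ (5,2)
  21 ↦ (4,3)
  22 ↦ (2,0)
  23 ↦ (0,1)
  24 ↦ (4,4)
  25 ↦ (4,1)
  26 ↦ (3,0)
  27 ↦ (0,4)
  28 ↦ (3,1)
  29 ↦ (3,3)
distinct pairs in image: 29 / 30 needed
  → (5,0) hit at k=0 and k=12

Answer: NOT A VALID PRODUCT — duplicate pair at indices 12,0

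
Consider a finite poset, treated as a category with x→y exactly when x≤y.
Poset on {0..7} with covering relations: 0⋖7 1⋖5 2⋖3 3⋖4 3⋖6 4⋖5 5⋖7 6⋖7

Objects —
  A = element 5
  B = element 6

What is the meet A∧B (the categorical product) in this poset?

{x : x<=A ∧ x<=B} = {2,3}  (A=5, B=6)
  2 <= 3
  3 <= 3
glb = 3

Answer: A∧B = 3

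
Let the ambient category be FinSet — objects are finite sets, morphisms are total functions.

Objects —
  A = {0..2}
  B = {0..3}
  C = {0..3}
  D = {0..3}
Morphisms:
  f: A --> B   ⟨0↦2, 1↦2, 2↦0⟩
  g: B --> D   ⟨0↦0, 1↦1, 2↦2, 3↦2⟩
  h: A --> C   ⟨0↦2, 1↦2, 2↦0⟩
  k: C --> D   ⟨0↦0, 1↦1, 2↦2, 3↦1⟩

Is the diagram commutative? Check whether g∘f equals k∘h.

Path 1 = f;g:
  0 f-->2 g-->2
  1 f-->2 g-->2
  2 f-->0 g-->0
  ⟦path⟧₁ = ⟨0↦2, 1↦2, 2↦0⟩
Path 2 = h;k:
  0 h-->2 k-->2
  1 h-->2 k-->2
  2 h-->0 k-->0
  ⟦path⟧₂ = ⟨0↦2, 1↦2, 2↦0⟩
Equal? equal; square commutes

Answer: COMMUTES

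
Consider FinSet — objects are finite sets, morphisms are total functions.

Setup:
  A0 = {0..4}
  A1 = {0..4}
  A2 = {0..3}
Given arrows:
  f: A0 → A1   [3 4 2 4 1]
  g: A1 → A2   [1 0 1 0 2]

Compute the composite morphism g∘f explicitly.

Answer: [0 2 1 2 0]

Work:
  0 f→3 g→0
  1 f→4 g→2
  2 f→2 g→1
  3 f→4 g→2
  4 f→1 g→0
result: [0 2 1 2 0]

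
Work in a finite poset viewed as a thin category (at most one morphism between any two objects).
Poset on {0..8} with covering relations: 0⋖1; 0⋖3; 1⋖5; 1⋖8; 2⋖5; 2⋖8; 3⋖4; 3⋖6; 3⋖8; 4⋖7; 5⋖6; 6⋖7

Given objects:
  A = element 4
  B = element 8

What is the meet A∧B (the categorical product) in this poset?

{x : x⊑A ∧ x⊑B} = {0,3}  (A=4, B=8)
  0 ⊑ 3
  3 ⊑ 3
glb = 3

Answer: A∧B = 3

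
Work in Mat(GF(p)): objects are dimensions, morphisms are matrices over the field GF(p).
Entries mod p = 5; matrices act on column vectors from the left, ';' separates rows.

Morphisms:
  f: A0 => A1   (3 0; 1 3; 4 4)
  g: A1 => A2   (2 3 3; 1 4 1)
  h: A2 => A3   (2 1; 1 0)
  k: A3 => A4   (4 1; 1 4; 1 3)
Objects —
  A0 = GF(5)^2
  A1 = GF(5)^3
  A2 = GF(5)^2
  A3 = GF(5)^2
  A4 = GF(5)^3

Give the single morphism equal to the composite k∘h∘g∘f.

  e0=[1,0] f=>[3,1,4] g=>[1,1] h=>[3,1] k=>[3,2,1]
  e1=[0,1] f=>[0,3,4] g=>[1,1] h=>[3,1] k=>[3,2,1]
result: (3 3; 2 2; 1 1)

Answer: (3 3; 2 2; 1 1)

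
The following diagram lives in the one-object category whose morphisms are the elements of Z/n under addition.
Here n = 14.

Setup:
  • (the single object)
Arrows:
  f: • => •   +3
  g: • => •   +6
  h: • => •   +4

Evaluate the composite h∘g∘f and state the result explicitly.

  0 +3≡3 +6≡9 +4≡13  (mod 14)
composite: +13

Answer: +13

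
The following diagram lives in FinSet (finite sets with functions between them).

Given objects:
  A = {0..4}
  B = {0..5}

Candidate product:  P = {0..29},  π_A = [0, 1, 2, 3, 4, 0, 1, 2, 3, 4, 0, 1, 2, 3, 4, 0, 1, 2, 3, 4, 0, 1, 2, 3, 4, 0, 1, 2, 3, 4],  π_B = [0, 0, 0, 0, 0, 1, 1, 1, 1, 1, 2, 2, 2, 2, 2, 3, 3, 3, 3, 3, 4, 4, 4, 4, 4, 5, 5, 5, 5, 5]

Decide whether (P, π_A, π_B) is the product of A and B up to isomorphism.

Answer: VALID PRODUCT

Trace:
|A|·|B| = 5·6 = 30;  |P| = 30
Check the pairing map k ↦ (π_A(k), π_B(k)):
  0 -> (0,0)
  1 -> (1,0)
  2 -> (2,0)
  3 -> (3,0)
  4 -> (4,0)
  5 -> (0,1)
  6 -> (1,1)
  7 -> (2,1)
  8 -> (3,1)
  9 -> (4,1)
  10 -> (0,2)
  11 -> (1,2)
  12 -> (2,2)
  13 -> (3,2)
  14 -> (4,2)
  15 -> (0,3)
  16 -> (1,3)
  17 -> (2,3)
  18 -> (3,3)
  19 -> (4,3)
  20 -> (0,4)
  21 -> (1,4)
  22 -> (2,4)
  23 -> (3,4)
  24 -> (4,4)
  25 -> (0,5)
  26 -> (1,5)
  27 -> (2,5)
  28 -> (3,5)
  29 -> (4,5)
distinct pairs in image: 30 / 30 needed
  → bijection onto A×B; projections well-typed.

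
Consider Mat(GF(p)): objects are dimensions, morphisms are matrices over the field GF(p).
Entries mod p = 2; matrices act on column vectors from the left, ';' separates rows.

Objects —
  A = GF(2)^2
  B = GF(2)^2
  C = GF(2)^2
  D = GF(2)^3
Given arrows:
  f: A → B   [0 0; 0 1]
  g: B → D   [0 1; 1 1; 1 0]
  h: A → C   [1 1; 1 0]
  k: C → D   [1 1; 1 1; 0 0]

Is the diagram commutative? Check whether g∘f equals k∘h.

Answer: COMMUTES

Trace:
Path 1 = f;g:
  e0=⟨1,0⟩ f→⟨0,0⟩ g→⟨0,0,0⟩
  e1=⟨0,1⟩ f→⟨0,1⟩ g→⟨1,1,0⟩
  composite₁ = [0 1; 0 1; 0 0]
Path 2 = h;k:
  e0=⟨1,0⟩ h→⟨1,1⟩ k→⟨0,0,0⟩
  e1=⟨0,1⟩ h→⟨1,0⟩ k→⟨1,1,0⟩
  composite₂ = [0 1; 0 1; 0 0]
Equal? equal; square commutes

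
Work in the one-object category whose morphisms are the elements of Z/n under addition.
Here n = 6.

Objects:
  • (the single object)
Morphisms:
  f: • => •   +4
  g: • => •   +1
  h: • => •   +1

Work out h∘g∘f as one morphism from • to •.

Answer: +0

Trace:
  0 +4≡4 +1≡5 +1≡0  (mod 6)
composite: +0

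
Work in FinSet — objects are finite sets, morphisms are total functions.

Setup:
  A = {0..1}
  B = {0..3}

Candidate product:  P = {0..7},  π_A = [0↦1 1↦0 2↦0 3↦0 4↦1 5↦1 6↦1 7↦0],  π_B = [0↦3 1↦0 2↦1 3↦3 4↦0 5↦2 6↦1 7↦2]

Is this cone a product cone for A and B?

Answer: VALID PRODUCT

Trace:
|A|·|B| = 2·4 = 8;  |P| = 8
Check the pairing map k ↦ (π_A(k), π_B(k)):
  0 ↦ (1,3)
  1 ↦ (0,0)
  2 ↦ (0,1)
  3 ↦ (0,3)
  4 ↦ (1,0)
  5 ↦ (1,2)
  6 ↦ (1,1)
  7 ↦ (0,2)
distinct pairs in image: 8 / 8 needed
  → bijection onto A×B; projections well-typed.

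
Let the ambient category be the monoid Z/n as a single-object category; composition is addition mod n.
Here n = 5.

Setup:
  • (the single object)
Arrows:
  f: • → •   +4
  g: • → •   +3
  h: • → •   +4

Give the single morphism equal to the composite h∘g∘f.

Answer: +1

Work:
  0 +4≡4 +3≡2 +4≡1  (mod 5)
⟦path⟧: +1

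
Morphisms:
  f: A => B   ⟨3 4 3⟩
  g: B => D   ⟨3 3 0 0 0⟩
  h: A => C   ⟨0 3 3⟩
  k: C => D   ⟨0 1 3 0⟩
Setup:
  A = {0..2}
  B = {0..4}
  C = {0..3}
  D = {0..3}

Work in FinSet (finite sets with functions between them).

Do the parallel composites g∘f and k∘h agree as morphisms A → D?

1) trace f;g:
  0 f=>3 g=>0
  1 f=>4 g=>0
  2 f=>3 g=>0
  ⟦path⟧₁ = ⟨0 0 0⟩
2) trace h;k:
  0 h=>0 k=>0
  1 h=>3 k=>0
  2 h=>3 k=>0
  ⟦path⟧₂ = ⟨0 0 0⟩
Equal? same morphism ✓

Answer: COMMUTES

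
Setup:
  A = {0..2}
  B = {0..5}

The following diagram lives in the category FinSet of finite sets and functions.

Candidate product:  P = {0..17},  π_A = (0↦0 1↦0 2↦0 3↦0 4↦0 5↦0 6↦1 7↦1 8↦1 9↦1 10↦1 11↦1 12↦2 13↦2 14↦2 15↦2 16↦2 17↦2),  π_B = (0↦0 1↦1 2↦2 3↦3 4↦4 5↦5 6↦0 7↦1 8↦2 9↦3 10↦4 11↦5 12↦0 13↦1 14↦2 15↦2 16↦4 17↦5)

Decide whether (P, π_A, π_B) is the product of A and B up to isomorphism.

Answer: NOT A VALID PRODUCT — duplicate pair at indices 14,15

Work:
|A|·|B| = 3·6 = 18;  |P| = 18
Check the pairing map k ↦ (π_A(k), π_B(k)):
  0 ↦ (0,0)
  1 ↦ (0,1)
  2 ↦ (0,2)
  3 ↦ (0,3)
  4 ↦ (0,4)
  5 ↦ (0,5)
  6 ↦ (1,0)
  7 ↦ (1,1)
  8 ↦ (1,2)
  9 ↦ (1,3)
  10 ↦ (1,4)
  11 ↦ (1,5)
  12 ↦ (2,0)
  13 ↦ (2,1)
  14 ↦ (2,2)
  15 ↦ (2,2)  ✗ repeats pair of k=14
  16 ↦ (2,4)
  17 ↦ (2,5)
distinct pairs in image: 17 / 18 needed
  → (2,2) hit at k=14 and k=15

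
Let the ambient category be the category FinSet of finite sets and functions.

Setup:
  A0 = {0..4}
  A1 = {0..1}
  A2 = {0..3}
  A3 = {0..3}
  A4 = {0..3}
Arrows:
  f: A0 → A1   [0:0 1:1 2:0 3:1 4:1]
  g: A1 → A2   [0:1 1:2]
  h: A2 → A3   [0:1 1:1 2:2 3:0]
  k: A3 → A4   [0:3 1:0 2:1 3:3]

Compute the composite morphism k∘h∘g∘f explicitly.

Answer: [0:0 1:1 2:0 3:1 4:1]

Work:
  0 f→0 g→1 h→1 k→0
  1 f→1 g→2 h→2 k→1
  2 f→0 g→1 h→1 k→0
  3 f→1 g→2 h→2 k→1
  4 f→1 g→2 h→2 k→1
⟦path⟧: [0:0 1:1 2:0 3:1 4:1]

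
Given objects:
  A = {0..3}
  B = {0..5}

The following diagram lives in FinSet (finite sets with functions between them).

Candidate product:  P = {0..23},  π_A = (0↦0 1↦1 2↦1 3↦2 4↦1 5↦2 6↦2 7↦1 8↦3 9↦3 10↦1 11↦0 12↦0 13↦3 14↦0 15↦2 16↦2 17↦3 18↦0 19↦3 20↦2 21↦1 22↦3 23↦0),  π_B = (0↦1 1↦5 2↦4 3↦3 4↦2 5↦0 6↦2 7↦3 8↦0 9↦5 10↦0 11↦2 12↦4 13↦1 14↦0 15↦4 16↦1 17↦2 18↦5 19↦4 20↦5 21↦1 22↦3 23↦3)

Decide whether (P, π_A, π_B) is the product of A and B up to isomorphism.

|A|·|B| = 4·6 = 24;  |P| = 24
Check the pairing map k ↦ (π_A(k), π_B(k)):
  0 ↦ (0,1)
  1 ↦ (1,5)
  2 ↦ (1,4)
  3 ↦ (2,3)
  4 ↦ (1,2)
  5 ↦ (2,0)
  6 ↦ (2,2)
  7 ↦ (1,3)
  8 ↦ (3,0)
  9 ↦ (3,5)
  10 ↦ (1,0)
  11 ↦ (0,2)
  12 ↦ (0,4)
  13 ↦ (3,1)
  14 ↦ (0,0)
  15 ↦ (2,4)
  16 ↦ (2,1)
  17 ↦ (3,2)
  18 ↦ (0,5)
  19 ↦ (3,4)
  20 ↦ (2,5)
  21 ↦ (1,1)
  22 ↦ (3,3)
  23 ↦ (0,3)
distinct pairs in image: 24 / 24 needed
  → bijection onto A×B; projections well-typed.

Answer: VALID PRODUCT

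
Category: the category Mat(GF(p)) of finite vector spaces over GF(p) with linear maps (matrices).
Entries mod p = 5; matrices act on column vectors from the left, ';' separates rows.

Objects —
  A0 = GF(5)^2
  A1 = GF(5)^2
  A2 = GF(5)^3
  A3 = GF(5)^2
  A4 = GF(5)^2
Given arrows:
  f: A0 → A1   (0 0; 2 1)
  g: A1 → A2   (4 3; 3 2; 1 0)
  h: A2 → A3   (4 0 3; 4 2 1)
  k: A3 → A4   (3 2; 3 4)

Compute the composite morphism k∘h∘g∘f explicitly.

Answer: (1 3; 0 0)

Trace:
  e0=[1,0] f→[0,2] g→[1,4,0] h→[4,2] k→[1,0]
  e1=[0,1] f→[0,1] g→[3,2,0] h→[2,1] k→[3,0]
⟦path⟧: (1 3; 0 0)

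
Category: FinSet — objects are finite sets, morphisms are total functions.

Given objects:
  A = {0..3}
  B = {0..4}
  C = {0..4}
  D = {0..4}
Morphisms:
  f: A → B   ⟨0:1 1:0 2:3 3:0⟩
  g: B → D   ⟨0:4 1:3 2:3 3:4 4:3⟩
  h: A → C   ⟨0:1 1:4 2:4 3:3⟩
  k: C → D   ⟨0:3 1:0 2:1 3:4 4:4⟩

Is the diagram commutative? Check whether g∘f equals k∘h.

Answer: DOES NOT COMMUTE

Work:
1) trace f;g:
  0 f→1 g→3
  1 f→0 g→4
  2 f→3 g→4
  3 f→0 g→4
  composite₁ = ⟨0:3 1:4 2:4 3:4⟩
2) trace h;k:
  0 h→1 k→0
  1 h→4 k→4
  2 h→4 k→4
  3 h→3 k→4
  composite₂ = ⟨0:0 1:4 2:4 3:4⟩
Equal? differ; not commutative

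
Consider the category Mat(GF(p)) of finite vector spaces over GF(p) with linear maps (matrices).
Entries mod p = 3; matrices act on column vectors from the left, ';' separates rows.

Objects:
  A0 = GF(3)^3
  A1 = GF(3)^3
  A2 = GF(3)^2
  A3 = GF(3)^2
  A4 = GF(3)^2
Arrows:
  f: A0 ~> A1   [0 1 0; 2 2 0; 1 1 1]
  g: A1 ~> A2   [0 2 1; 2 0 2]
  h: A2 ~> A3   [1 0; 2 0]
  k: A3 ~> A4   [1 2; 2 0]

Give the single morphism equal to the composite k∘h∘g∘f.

Answer: [1 1 2; 1 1 2]

Derivation:
  e0=⟨1,0,0⟩ f~>⟨0,2,1⟩ g~>⟨2,2⟩ h~>⟨2,1⟩ k~>⟨1,1⟩
  e1=⟨0,1,0⟩ f~>⟨1,2,1⟩ g~>⟨2,1⟩ h~>⟨2,1⟩ k~>⟨1,1⟩
  e2=⟨0,0,1⟩ f~>⟨0,0,1⟩ g~>⟨1,2⟩ h~>⟨1,2⟩ k~>⟨2,2⟩
composite: [1 1 2; 1 1 2]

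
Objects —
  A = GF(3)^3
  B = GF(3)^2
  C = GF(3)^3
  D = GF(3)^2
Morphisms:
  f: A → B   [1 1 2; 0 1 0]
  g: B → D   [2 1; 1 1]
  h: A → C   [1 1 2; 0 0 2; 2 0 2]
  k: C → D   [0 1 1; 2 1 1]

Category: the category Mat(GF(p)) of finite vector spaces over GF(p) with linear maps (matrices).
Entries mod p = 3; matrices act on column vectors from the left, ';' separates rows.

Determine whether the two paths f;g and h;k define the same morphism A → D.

Answer: COMMUTES

Trace:
1) trace f;g:
  e0=⟨1,0,0⟩ f→⟨1,0⟩ g→⟨2,1⟩
  e1=⟨0,1,0⟩ f→⟨1,1⟩ g→⟨0,2⟩
  e2=⟨0,0,1⟩ f→⟨2,0⟩ g→⟨1,2⟩
  ⟦path⟧₁ = [2 0 1; 1 2 2]
2) trace h;k:
  e0=⟨1,0,0⟩ h→⟨1,0,2⟩ k→⟨2,1⟩
  e1=⟨0,1,0⟩ h→⟨1,0,0⟩ k→⟨0,2⟩
  e2=⟨0,0,1⟩ h→⟨2,2,2⟩ k→⟨1,2⟩
  ⟦path⟧₂ = [2 0 1; 1 2 2]
Equal? YES — commutes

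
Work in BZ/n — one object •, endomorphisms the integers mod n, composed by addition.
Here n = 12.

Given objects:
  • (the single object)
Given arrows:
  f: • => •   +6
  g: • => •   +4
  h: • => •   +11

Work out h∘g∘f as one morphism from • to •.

Answer: +9

Derivation:
  0 +6≡6 +4≡10 +11≡9  (mod 12)
result: +9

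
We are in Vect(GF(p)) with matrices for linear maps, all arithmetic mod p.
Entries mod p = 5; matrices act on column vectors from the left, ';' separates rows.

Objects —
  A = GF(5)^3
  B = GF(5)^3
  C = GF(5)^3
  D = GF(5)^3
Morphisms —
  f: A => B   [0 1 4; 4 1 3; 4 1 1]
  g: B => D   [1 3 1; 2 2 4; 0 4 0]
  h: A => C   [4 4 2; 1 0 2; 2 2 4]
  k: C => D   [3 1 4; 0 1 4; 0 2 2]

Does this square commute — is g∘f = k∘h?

Along f;g (path 1):
  e0=[1,0,0] f=>[0,4,4] g=>[1,4,1]
  e1=[0,1,0] f=>[1,1,1] g=>[0,3,4]
  e2=[0,0,1] f=>[4,3,1] g=>[4,3,2]
  ⟦path⟧₁ = [1 0 4; 4 3 3; 1 4 2]
Along h;k (path 2):
  e0=[1,0,0] h=>[4,1,2] k=>[1,4,1]
  e1=[0,1,0] h=>[4,0,2] k=>[0,3,4]
  e2=[0,0,1] h=>[2,2,4] k=>[4,3,2]
  ⟦path⟧₂ = [1 0 4; 4 3 3; 1 4 2]
Equal? YES — commutes

Answer: COMMUTES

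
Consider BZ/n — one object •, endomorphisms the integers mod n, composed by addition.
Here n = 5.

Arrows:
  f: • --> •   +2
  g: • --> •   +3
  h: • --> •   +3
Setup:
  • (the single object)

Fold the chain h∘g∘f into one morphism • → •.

  0 +2≡2 +3≡0 +3≡3  (mod 5)
result: +3

Answer: +3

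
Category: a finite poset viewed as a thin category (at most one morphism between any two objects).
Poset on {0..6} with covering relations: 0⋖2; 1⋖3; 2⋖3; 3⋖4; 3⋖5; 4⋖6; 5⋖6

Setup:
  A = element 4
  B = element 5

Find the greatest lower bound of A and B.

Answer: A∧B = 3

Work:
Lower bounds of A=4 and B=5: {0,1,2,3}
  0 ⊑ 3
  1 ⊑ 3
  2 ⊑ 3
  3 ⊑ 3
glb = 3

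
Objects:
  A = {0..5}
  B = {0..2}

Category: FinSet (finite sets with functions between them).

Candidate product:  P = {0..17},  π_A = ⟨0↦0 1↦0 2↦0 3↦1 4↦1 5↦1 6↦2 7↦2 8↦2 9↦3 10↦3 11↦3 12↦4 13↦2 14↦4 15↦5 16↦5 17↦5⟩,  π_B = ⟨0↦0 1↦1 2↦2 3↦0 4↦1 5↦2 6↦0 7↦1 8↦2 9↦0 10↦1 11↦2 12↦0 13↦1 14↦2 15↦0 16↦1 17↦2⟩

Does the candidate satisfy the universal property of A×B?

|A|·|B| = 6·3 = 18;  |P| = 18
Check the pairing map k ↦ (π_A(k), π_B(k)):
  0 ↦ (0,0)
  1 ↦ (0,1)
  2 ↦ (0,2)
  3 ↦ (1,0)
  4 ↦ (1,1)
  5 ↦ (1,2)
  6 ↦ (2,0)
  7 ↦ (2,1)
  8 ↦ (2,2)
  9 ↦ (3,0)
  10 ↦ (3,1)
  11 ↦ (3,2)
  12 ↦ (4,0)
  13 ↦ (2,1)  ✗ repeats pair of k=7
  14 ↦ (4,2)
  15 ↦ (5,0)
  16 ↦ (5,1)
  17 ↦ (5,2)
distinct pairs in image: 17 / 18 needed
  → (2,1) hit at k=7 and k=13

Answer: NOT A VALID PRODUCT — duplicate pair at indices 7,13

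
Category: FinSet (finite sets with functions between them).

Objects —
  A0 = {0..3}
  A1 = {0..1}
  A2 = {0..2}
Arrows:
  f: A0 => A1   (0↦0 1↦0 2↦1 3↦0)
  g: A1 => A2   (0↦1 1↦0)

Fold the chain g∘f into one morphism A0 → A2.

  0 f=>0 g=>1
  1 f=>0 g=>1
  2 f=>1 g=>0
  3 f=>0 g=>1
result: (0↦1 1↦1 2↦0 3↦1)

Answer: (0↦1 1↦1 2↦0 3↦1)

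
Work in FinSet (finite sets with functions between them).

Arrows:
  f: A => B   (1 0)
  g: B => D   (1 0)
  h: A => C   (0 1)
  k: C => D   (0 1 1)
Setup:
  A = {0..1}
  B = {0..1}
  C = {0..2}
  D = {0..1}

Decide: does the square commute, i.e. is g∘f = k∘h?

1) trace f;g:
  0 f=>1 g=>0
  1 f=>0 g=>1
  composite₁ = (0 1)
2) trace h;k:
  0 h=>0 k=>0
  1 h=>1 k=>1
  composite₂ = (0 1)
Equal? YES — commutes

Answer: COMMUTES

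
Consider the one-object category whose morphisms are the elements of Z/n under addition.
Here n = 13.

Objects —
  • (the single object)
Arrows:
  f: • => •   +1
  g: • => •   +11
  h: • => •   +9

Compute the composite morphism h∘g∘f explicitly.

  0 +1≡1 +11≡12 +9≡8  (mod 13)
result: +8

Answer: +8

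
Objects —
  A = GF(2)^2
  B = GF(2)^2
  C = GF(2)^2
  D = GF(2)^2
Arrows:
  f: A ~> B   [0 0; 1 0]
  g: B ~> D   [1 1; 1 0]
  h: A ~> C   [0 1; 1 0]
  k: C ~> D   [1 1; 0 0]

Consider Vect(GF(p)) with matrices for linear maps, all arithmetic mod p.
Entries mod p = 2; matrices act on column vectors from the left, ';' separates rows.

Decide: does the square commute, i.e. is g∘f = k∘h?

Answer: DOES NOT COMMUTE

Trace:
1) trace f;g:
  e0=[1,0] f~>[0,1] g~>[1,0]
  e1=[0,1] f~>[0,0] g~>[0,0]
  result₁ = [1 0; 0 0]
2) trace h;k:
  e0=[1,0] h~>[0,1] k~>[1,0]
  e1=[0,1] h~>[1,0] k~>[1,0]
  result₂ = [1 1; 0 0]
Equal? differ; not commutative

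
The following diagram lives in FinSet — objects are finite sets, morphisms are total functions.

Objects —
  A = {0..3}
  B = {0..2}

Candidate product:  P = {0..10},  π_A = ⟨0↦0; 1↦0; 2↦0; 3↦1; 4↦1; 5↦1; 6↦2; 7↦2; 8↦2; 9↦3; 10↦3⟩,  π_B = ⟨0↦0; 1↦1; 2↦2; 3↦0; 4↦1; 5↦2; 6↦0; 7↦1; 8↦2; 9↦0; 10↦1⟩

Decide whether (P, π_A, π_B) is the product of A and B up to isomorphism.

|A|·|B| = 4·3 = 12;  |P| = 11
  → cardinalities differ; no bijection possible.

Answer: NOT A VALID PRODUCT — |P|=11 ≠ |A|·|B|=12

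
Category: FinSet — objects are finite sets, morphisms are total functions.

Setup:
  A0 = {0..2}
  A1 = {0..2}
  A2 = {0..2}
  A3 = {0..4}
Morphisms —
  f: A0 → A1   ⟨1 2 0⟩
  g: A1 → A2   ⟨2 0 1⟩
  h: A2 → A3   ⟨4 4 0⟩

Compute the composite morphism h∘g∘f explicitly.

  0 f→1 g→0 h→4
  1 f→2 g→1 h→4
  2 f→0 g→2 h→0
composite: ⟨4 4 0⟩

Answer: ⟨4 4 0⟩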